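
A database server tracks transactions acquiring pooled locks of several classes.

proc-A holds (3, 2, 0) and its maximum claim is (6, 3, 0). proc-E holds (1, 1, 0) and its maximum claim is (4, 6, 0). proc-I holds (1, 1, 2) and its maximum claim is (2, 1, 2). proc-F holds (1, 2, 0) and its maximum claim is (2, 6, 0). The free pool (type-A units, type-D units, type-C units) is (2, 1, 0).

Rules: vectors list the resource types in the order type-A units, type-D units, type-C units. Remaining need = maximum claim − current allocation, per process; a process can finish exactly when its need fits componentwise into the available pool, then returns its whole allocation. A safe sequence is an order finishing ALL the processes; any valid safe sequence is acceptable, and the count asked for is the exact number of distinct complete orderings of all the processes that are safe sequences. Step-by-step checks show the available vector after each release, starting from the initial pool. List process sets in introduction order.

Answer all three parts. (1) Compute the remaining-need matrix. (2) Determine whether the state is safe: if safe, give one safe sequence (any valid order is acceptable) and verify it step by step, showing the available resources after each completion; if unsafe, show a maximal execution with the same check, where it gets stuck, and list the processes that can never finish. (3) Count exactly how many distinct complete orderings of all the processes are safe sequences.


(1) Need matrix, components ordered type-A units, type-D units, type-C units:
  proc-A: (3, 1, 0)
  proc-E: (3, 5, 0)
  proc-I: (1, 0, 0)
  proc-F: (1, 4, 0)
(2) The state is SAFE; one workable sequence: proc-I, proc-A, proc-F, proc-E.
Key observation: the first exact fit in this order is proc-A — it needs (3, 1, 0) with (3, 2, 2) free, meeting a requested resource to the last unit.
Check, step by step:
  pool = (2, 1, 0)
  proc-I needs (1, 0, 0) <= (2, 1, 0) -> finishes; pool += (1, 1, 2) = (3, 2, 2)
  proc-A needs (3, 1, 0) <= (3, 2, 2) -> finishes; pool += (3, 2, 0) = (6, 4, 2)
  proc-F needs (1, 4, 0) <= (6, 4, 2) -> finishes; pool += (1, 2, 0) = (7, 6, 2)
  proc-E needs (3, 5, 0) <= (7, 6, 2) -> finishes; pool += (1, 1, 0) = (8, 7, 2)
(3) Precisely 1 of the possible complete orderings is a safe sequence.


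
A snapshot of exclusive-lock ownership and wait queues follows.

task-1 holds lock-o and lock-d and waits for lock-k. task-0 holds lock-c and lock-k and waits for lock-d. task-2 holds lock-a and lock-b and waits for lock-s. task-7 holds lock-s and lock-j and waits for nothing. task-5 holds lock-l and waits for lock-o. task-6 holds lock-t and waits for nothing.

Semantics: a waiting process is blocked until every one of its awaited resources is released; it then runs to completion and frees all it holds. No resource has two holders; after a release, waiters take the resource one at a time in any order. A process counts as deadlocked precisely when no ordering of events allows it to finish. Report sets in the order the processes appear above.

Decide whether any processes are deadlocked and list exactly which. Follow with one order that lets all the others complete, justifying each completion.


Deadlocked set: task-1, task-0 and task-5.
Key observation: the waits loop around task-1 -> task-0 -> task-1 with no way out; task-5 waits into the deadlock from upstream.
One completion order for the rest: task-7, task-6, task-2.
Step-by-step check:
  run task-7 (it waits on nothing); releases lock-s and lock-j
  run task-6 (it waits on nothing); releases lock-t
  task-2: everything it awaited (lock-s) is free; runs, freeing lock-a and lock-b


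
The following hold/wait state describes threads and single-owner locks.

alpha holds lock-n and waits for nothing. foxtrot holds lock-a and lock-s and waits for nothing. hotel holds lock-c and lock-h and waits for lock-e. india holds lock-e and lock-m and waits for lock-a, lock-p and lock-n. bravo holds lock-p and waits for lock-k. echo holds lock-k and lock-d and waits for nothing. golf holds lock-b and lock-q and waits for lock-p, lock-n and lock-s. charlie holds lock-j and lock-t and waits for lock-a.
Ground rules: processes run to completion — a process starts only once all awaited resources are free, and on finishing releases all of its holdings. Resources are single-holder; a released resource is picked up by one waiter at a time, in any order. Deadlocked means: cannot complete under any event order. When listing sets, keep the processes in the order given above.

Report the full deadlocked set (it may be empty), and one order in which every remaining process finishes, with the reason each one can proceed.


No process is deadlocked.
Key observation: there is no circular wait here — follow any chain and it reaches a process that is free to run now.
A valid finishing order for the others: foxtrot, echo, alpha, charlie, bravo, golf, india, hotel.
Step-by-step check:
  run foxtrot (it waits on nothing); releases lock-a and lock-s
  run echo (it waits on nothing); releases lock-k and lock-d
  run alpha (it waits on nothing); releases lock-n
  charlie waits on lock-a — all released -> runs and releases lock-j and lock-t
  bravo waits on lock-k — all released -> runs and releases lock-p
  golf waits on lock-p, lock-n and lock-s — all released -> runs and releases lock-b and lock-q
  india waits on lock-a, lock-p and lock-n — all released -> runs and releases lock-e and lock-m
  hotel waits on lock-e — all released -> runs and releases lock-c and lock-h


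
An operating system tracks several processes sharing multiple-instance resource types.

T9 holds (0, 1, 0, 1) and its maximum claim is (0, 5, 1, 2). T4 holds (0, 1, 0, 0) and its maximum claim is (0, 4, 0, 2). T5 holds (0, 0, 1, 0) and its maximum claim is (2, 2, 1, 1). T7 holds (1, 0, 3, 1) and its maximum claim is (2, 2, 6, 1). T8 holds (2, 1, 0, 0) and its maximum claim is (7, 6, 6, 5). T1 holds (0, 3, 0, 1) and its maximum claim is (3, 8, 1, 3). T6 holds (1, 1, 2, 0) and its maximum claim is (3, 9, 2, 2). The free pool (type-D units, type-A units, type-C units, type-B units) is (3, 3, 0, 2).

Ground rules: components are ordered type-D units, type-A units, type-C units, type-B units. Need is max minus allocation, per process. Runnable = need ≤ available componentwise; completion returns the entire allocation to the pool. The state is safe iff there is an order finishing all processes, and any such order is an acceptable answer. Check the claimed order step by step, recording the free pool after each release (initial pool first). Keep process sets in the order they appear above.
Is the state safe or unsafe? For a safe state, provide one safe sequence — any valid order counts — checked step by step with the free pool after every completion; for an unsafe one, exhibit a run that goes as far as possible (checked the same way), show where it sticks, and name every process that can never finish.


SAFE, for example via the order T4, T5, T9, T1, T6, T7, T8.
Key observation: T4 is the earliest step where a requested resource binds exactly: need (0, 3, 0, 2), pool (3, 3, 0, 2) at its turn.
Step-by-step check:
  pool = (3, 3, 0, 2)
  T4: need (0, 3, 0, 2) fits (3, 3, 0, 2); releases (0, 1, 0, 0), pool now (3, 4, 0, 2)
  T5: need (2, 2, 0, 1) fits (3, 4, 0, 2); releases (0, 0, 1, 0), pool now (3, 4, 1, 2)
  T9: need (0, 4, 1, 1) fits (3, 4, 1, 2); releases (0, 1, 0, 1), pool now (3, 5, 1, 3)
  T1: need (3, 5, 1, 2) fits (3, 5, 1, 3); releases (0, 3, 0, 1), pool now (3, 8, 1, 4)
  T6: need (2, 8, 0, 2) fits (3, 8, 1, 4); releases (1, 1, 2, 0), pool now (4, 9, 3, 4)
  T7: need (1, 2, 3, 0) fits (4, 9, 3, 4); releases (1, 0, 3, 1), pool now (5, 9, 6, 5)
  T8: need (5, 5, 6, 5) fits (5, 9, 6, 5); releases (2, 1, 0, 0), pool now (7, 10, 6, 5)


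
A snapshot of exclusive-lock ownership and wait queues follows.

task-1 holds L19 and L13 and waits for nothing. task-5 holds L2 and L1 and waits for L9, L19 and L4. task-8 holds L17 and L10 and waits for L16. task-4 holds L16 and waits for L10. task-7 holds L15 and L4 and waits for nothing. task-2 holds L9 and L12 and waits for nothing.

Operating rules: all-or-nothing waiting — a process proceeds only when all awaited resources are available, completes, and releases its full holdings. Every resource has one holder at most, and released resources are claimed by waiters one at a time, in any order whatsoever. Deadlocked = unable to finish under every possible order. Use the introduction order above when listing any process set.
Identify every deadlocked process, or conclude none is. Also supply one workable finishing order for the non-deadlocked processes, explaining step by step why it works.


The deadlocked set is task-8 and task-4.
Key observation: the knot is the closed ring of waits task-8 -> task-4 -> task-8; no other process is dragged down with it.
One completion order for the rest: task-2, task-1, task-7, task-5.
Step-by-step check:
  run task-2 (it waits on nothing); releases L9 and L12
  run task-1 (it waits on nothing); releases L19 and L13
  run task-7 (it waits on nothing); releases L15 and L4
  run task-5 (all its waits — L9, L19 and L4 — are resolved); releases L2 and L1


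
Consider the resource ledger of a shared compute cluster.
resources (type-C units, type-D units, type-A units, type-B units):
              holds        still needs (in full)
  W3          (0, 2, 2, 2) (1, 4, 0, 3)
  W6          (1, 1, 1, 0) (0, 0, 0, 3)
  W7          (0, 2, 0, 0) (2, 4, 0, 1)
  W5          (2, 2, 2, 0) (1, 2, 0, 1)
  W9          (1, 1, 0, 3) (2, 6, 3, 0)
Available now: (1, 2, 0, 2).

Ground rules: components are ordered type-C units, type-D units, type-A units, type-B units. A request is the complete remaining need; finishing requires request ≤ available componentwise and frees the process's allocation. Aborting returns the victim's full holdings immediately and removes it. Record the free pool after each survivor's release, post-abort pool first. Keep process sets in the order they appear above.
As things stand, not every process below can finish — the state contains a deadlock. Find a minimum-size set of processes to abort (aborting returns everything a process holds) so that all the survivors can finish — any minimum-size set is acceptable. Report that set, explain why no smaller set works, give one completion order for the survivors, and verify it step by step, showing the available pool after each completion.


The answer: abort W6.
Key observation: W9 had no path to completion before; after the abort of W6 ((1, 1, 1, 0) returned), step 3 is where it fits.
Why nothing smaller works: aborting no one leaves the state deadlocked as given.
Survivors finish in the order: W5, W7, W9, W3. Walking it through (pool after the aborts first):
  pool = (2, 3, 1, 2)
  W5: need (1, 2, 0, 1) fits (2, 3, 1, 2); releases (2, 2, 2, 0), pool now (4, 5, 3, 2)
  W7: need (2, 4, 0, 1) fits (4, 5, 3, 2); releases (0, 2, 0, 0), pool now (4, 7, 3, 2)
  W9: need (2, 6, 3, 0) fits (4, 7, 3, 2); releases (1, 1, 0, 3), pool now (5, 8, 3, 5)
  W3: need (1, 4, 0, 3) fits (5, 8, 3, 5); releases (0, 2, 2, 2), pool now (5, 10, 5, 7)


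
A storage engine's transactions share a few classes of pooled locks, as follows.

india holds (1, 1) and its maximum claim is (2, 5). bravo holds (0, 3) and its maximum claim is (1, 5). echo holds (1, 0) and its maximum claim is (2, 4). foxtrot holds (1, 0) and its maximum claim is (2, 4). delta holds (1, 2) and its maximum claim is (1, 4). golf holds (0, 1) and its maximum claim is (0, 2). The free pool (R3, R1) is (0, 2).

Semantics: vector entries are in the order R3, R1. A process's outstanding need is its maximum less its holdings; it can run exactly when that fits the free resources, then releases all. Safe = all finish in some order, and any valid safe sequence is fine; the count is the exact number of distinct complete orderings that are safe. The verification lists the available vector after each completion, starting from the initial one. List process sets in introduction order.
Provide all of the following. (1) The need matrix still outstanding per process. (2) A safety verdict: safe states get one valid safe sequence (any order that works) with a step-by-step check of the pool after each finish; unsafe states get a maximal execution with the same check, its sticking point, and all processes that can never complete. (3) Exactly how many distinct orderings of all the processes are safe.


(1) Need matrix, components ordered R3, R1:
  india: (1, 4)
  bravo: (1, 2)
  echo: (1, 4)
  foxtrot: (1, 4)
  delta: (0, 2)
  golf: (0, 1)
(2) SAFE — a valid safe sequence is delta, golf, echo, bravo, india, foxtrot.
Key observation: the first exact fit in this order is delta — it needs (0, 2) with (0, 2) free, meeting a requested resource to the last unit.
Check, step by step:
  pool = (0, 2)
  run delta (needs (0, 2), free (0, 2)); after release of (1, 2) the pool is (1, 4)
  run golf (needs (0, 1), free (1, 4)); after release of (0, 1) the pool is (1, 5)
  run echo (needs (1, 4), free (1, 5)); after release of (1, 0) the pool is (2, 5)
  run bravo (needs (1, 2), free (2, 5)); after release of (0, 3) the pool is (2, 8)
  run india (needs (1, 4), free (2, 8)); after release of (1, 1) the pool is (3, 9)
  run foxtrot (needs (1, 4), free (3, 9)); after release of (1, 0) the pool is (4, 9)
(3) Exactly 144 of the possible complete orderings are safe sequences.


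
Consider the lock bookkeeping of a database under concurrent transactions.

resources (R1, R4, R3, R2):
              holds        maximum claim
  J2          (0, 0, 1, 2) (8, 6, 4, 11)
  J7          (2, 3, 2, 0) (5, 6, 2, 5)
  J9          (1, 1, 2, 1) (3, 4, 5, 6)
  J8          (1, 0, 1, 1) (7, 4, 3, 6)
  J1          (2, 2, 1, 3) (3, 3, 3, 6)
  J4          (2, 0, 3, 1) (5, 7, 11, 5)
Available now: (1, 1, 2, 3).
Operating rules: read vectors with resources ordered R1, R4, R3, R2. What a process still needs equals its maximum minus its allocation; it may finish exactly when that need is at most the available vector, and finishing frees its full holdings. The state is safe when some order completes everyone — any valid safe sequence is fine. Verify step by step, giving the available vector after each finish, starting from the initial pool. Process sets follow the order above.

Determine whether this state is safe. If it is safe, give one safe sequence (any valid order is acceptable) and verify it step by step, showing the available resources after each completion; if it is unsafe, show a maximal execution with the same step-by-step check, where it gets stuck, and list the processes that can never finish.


SAFE. One safe sequence: J1, J7, J9, J8, J4, J2.
Key observation: J1 marks the first exact bind of the order: its need (1, 1, 2, 3) fits the free (1, 1, 2, 3) with zero slack on a requested resource.
Walking it through:
  pool = (1, 1, 2, 3)
  run J1 (needs (1, 1, 2, 3), free (1, 1, 2, 3)); after release of (2, 2, 1, 3) the pool is (3, 3, 3, 6)
  run J7 (needs (3, 3, 0, 5), free (3, 3, 3, 6)); after release of (2, 3, 2, 0) the pool is (5, 6, 5, 6)
  run J9 (needs (2, 3, 3, 5), free (5, 6, 5, 6)); after release of (1, 1, 2, 1) the pool is (6, 7, 7, 7)
  run J8 (needs (6, 4, 2, 5), free (6, 7, 7, 7)); after release of (1, 0, 1, 1) the pool is (7, 7, 8, 8)
  run J4 (needs (3, 7, 8, 4), free (7, 7, 8, 8)); after release of (2, 0, 3, 1) the pool is (9, 7, 11, 9)
  run J2 (needs (8, 6, 3, 9), free (9, 7, 11, 9)); after release of (0, 0, 1, 2) the pool is (9, 7, 12, 11)


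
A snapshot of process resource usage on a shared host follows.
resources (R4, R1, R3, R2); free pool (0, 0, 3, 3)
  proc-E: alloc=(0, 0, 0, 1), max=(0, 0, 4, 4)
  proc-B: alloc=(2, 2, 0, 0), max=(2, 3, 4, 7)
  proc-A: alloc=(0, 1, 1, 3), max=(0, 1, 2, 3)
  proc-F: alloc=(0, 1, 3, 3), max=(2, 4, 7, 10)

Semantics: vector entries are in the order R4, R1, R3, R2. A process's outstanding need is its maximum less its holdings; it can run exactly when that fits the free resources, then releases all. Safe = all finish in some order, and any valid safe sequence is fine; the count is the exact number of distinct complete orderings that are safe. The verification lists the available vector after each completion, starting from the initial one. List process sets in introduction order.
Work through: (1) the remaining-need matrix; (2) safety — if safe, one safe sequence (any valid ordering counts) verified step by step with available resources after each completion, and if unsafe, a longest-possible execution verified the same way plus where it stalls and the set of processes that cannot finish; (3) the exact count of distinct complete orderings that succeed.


(1) Remaining need (order R4, R1, R3, R2):
  proc-E: (0, 0, 4, 3)
  proc-B: (0, 1, 4, 7)
  proc-A: (0, 0, 1, 0)
  proc-F: (2, 3, 4, 7)
(2) The state is SAFE; one workable sequence: proc-A, proc-E, proc-B, proc-F.
Key observation: reading the order forward, proc-E is the first process whose need (0, 0, 4, 3) meets the free pool (0, 1, 4, 6) exactly on a resource it requests.
Step-by-step check:
  pool = (0, 0, 3, 3)
  run proc-A (needs (0, 0, 1, 0), free (0, 0, 3, 3)); after release of (0, 1, 1, 3) the pool is (0, 1, 4, 6)
  run proc-E (needs (0, 0, 4, 3), free (0, 1, 4, 6)); after release of (0, 0, 0, 1) the pool is (0, 1, 4, 7)
  run proc-B (needs (0, 1, 4, 7), free (0, 1, 4, 7)); after release of (2, 2, 0, 0) the pool is (2, 3, 4, 7)
  run proc-F (needs (2, 3, 4, 7), free (2, 3, 4, 7)); after release of (0, 1, 3, 3) the pool is (2, 4, 7, 10)
(3) The exact count: 1 of the possible complete orderings is a safe sequence.


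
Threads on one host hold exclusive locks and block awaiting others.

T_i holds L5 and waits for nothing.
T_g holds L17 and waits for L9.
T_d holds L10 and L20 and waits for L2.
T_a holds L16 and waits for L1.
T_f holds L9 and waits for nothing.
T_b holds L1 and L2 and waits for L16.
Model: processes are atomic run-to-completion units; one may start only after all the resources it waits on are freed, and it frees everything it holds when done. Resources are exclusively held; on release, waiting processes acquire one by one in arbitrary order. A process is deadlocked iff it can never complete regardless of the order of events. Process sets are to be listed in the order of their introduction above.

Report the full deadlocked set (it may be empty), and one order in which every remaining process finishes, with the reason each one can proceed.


The deadlocked set is T_d, T_a and T_b.
Key observation: the cycle T_b -> T_a -> T_b can never break — each member waits on the next; T_d waits into the deadlock from upstream.
The rest can finish in the order T_f, T_i, T_g.
Walking it through:
  T_f waits on nothing -> runs at once and releases L9
  T_i waits on nothing -> runs at once and releases L5
  T_g waits on L9 — all released -> runs and releases L17


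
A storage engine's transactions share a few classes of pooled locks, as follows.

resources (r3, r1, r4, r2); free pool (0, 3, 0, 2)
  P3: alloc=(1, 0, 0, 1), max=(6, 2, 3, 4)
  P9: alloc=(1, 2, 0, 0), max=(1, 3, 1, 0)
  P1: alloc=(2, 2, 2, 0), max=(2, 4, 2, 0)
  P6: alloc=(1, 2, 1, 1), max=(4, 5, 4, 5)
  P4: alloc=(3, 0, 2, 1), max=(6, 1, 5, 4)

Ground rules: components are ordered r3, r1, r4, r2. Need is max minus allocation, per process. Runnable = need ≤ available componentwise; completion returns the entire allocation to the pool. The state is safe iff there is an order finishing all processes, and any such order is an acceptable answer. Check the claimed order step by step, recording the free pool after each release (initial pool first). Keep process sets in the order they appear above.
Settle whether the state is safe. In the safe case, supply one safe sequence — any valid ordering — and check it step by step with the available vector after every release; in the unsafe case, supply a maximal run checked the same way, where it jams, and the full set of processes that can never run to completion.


UNSAFE — no complete ordering exists.
Key observation: after P1, P9 complete, (3, 7, 2, 2) is the best the pool ever gets, yet each leftover process wants more r4.
The run P1, P9 cannot be extended any further. Walking it through:
  pool = (0, 3, 0, 2)
  P1: need (0, 2, 0, 0) fits (0, 3, 0, 2); releases (2, 2, 2, 0), pool now (2, 5, 2, 2)
  P9: need (0, 1, 1, 0) fits (2, 5, 2, 2); releases (1, 2, 0, 0), pool now (3, 7, 2, 2)
  blocked: P3 wants (5, 2, 3, 3), pool (3, 7, 2, 2) — not enough r3, r4 and r2
  blocked: P6 wants (3, 3, 3, 4), pool (3, 7, 2, 2) — not enough r4 and r2
  blocked: P4 wants (3, 1, 3, 3), pool (3, 7, 2, 2) — not enough r4 and r2
Permanently blocked: P3, P6 and P4.


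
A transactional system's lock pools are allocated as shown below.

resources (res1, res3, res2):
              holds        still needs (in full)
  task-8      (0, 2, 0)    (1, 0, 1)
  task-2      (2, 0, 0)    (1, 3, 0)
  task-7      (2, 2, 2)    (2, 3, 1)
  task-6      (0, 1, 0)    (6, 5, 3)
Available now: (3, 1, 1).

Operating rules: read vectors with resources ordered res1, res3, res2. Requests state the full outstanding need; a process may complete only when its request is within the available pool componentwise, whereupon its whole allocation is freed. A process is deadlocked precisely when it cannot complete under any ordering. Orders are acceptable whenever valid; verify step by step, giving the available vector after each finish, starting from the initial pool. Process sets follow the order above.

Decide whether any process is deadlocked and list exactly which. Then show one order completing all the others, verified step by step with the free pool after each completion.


No process is deadlocked.
Key observation: there is always a runnable process — task-8 first — so the state unwinds completely.
A valid finishing order for the others: task-8, task-2, task-7, task-6. Check, step by step:
  pool = (3, 1, 1)
  task-8 needs (1, 0, 1) <= (3, 1, 1) -> finishes; pool += (0, 2, 0) = (3, 3, 1)
  task-2 needs (1, 3, 0) <= (3, 3, 1) -> finishes; pool += (2, 0, 0) = (5, 3, 1)
  task-7 needs (2, 3, 1) <= (5, 3, 1) -> finishes; pool += (2, 2, 2) = (7, 5, 3)
  task-6 needs (6, 5, 3) <= (7, 5, 3) -> finishes; pool += (0, 1, 0) = (7, 6, 3)


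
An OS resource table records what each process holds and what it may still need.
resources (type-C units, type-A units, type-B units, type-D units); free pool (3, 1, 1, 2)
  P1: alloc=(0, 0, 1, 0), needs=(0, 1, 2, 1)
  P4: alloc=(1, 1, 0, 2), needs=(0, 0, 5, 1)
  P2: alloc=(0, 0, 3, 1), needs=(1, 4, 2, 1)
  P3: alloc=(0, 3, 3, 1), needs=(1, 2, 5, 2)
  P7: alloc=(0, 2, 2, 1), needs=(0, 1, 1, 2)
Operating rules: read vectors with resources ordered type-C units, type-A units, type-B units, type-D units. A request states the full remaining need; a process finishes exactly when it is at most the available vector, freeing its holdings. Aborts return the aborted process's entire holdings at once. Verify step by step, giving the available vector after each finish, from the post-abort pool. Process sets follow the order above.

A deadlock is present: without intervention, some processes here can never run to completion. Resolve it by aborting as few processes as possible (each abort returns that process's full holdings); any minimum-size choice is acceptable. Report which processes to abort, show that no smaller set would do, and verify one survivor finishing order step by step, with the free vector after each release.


Abort P4.
Key observation: P2 was stuck for good until P4 gave back (1, 1, 0, 2); in the order shown it finishes at step 2.
Minimality: the empty abort set fails — the state is deadlocked as it stands.
The survivors complete as P7, P2, P1, P3. Verifying each step (starting from the post-abort pool):
  pool = (4, 2, 1, 4)
  run P7 (needs (0, 1, 1, 2), free (4, 2, 1, 4)); after release of (0, 2, 2, 1) the pool is (4, 4, 3, 5)
  run P2 (needs (1, 4, 2, 1), free (4, 4, 3, 5)); after release of (0, 0, 3, 1) the pool is (4, 4, 6, 6)
  run P1 (needs (0, 1, 2, 1), free (4, 4, 6, 6)); after release of (0, 0, 1, 0) the pool is (4, 4, 7, 6)
  run P3 (needs (1, 2, 5, 2), free (4, 4, 7, 6)); after release of (0, 3, 3, 1) the pool is (4, 7, 10, 7)


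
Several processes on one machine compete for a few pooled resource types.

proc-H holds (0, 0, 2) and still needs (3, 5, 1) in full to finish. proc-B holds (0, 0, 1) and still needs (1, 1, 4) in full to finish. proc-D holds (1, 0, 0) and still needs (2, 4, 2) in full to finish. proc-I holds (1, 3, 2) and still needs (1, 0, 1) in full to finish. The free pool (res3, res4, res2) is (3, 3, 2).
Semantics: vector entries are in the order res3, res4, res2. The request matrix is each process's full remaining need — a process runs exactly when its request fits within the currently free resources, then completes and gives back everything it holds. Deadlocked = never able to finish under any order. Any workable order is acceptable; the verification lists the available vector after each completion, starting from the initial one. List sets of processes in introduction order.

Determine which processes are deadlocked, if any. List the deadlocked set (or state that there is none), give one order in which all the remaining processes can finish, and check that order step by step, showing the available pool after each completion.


The deadlocked set is empty.
Key observation: proc-I fits the free pool immediately, and its release cascades until everyone finishes.
The rest can finish in the order proc-I, proc-H, proc-D, proc-B. Verifying each step:
  pool = (3, 3, 2)
  run proc-I (needs (1, 0, 1), free (3, 3, 2)); after release of (1, 3, 2) the pool is (4, 6, 4)
  run proc-H (needs (3, 5, 1), free (4, 6, 4)); after release of (0, 0, 2) the pool is (4, 6, 6)
  run proc-D (needs (2, 4, 2), free (4, 6, 6)); after release of (1, 0, 0) the pool is (5, 6, 6)
  run proc-B (needs (1, 1, 4), free (5, 6, 6)); after release of (0, 0, 1) the pool is (5, 6, 7)


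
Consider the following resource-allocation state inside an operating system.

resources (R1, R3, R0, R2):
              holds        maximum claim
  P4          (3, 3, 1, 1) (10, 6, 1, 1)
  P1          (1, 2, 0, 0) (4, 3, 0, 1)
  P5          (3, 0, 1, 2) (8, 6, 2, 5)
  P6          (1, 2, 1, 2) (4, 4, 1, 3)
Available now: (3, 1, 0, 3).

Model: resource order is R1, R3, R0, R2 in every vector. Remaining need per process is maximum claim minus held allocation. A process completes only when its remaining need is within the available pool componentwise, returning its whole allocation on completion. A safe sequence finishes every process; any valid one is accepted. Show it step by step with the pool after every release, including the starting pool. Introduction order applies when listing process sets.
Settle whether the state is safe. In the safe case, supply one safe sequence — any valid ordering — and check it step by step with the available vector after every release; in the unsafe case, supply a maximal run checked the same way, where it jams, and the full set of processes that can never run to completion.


UNSAFE — no complete ordering exists.
Key observation: after P1, P6 the pool peaks at (5, 5, 1, 5), and each blocked process is short somewhere: P4 on R1; P5 on R3.
A maximal execution: P1, P6 — then nothing else fits. Verifying each step:
  pool = (3, 1, 0, 3)
  P1 needs (3, 1, 0, 1) <= (3, 1, 0, 3) -> finishes; pool += (1, 2, 0, 0) = (4, 3, 0, 3)
  P6 needs (3, 2, 0, 1) <= (4, 3, 0, 3) -> finishes; pool += (1, 2, 1, 2) = (5, 5, 1, 5)
  blocked: P4 wants (7, 3, 0, 0), pool (5, 5, 1, 5) — not enough R1
  blocked: P5 wants (5, 6, 1, 3), pool (5, 5, 1, 5) — not enough R3
Permanently blocked: P4 and P5.


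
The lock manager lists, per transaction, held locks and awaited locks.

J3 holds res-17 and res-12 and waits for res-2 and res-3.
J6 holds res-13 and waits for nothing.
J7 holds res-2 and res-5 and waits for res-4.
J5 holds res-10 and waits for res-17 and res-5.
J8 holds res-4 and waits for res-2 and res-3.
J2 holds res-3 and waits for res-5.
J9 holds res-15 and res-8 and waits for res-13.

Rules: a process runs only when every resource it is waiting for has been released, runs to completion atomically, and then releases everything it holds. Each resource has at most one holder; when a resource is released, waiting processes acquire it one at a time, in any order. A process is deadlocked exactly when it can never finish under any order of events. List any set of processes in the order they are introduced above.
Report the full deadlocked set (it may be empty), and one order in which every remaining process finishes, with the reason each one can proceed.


Deadlocked: J3, J7, J5, J8 and J2.
Key observation: the wait chain closes on itself along J7 -> J8 -> J7; J2 is caught in further circular waits and J3 and J5 wait into the deadlock from upstream.
A valid finishing order for the others: J6, J9.
Step-by-step check:
  J6: no waits; runs immediately, freeing res-13
  J9: everything it awaited (res-13) is free; runs, freeing res-15 and res-8


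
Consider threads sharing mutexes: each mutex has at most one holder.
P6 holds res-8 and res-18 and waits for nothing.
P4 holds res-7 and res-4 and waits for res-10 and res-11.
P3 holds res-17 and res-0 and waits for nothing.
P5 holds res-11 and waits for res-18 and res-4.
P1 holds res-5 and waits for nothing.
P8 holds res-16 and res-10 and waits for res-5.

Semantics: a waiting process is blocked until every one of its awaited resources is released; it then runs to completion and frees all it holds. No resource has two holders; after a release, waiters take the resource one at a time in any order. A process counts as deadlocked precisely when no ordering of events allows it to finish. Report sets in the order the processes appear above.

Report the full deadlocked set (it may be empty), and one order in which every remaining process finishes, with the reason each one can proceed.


Deadlocked: P4 and P5.
Key observation: the knot is the closed ring of waits P4 -> P5 -> P4; no other process is dragged down with it.
The rest can finish in the order P1, P8, P3, P6.
Step-by-step check:
  P1: no waits; runs immediately, freeing res-5
  P8: everything it awaited (res-5) is free; runs, freeing res-16 and res-10
  P3: no waits; runs immediately, freeing res-17 and res-0
  P6: no waits; runs immediately, freeing res-8 and res-18


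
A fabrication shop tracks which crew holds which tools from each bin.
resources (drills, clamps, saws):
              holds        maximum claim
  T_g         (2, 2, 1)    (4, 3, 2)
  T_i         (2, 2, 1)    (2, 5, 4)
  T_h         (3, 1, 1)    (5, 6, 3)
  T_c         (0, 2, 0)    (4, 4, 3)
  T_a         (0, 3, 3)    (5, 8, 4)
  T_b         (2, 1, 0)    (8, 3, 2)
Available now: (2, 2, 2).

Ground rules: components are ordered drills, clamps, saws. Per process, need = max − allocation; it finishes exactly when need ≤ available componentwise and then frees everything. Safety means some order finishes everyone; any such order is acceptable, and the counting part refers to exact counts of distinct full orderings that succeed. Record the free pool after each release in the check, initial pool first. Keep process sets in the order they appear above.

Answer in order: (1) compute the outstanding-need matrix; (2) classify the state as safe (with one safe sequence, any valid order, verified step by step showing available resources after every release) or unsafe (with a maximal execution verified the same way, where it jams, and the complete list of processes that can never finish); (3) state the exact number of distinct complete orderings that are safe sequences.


(1) Need matrix, components ordered drills, clamps, saws:
  T_g: (2, 1, 1)
  T_i: (0, 3, 3)
  T_h: (2, 5, 2)
  T_c: (4, 2, 3)
  T_a: (5, 5, 1)
  T_b: (6, 2, 2)
(2) The state is SAFE; one workable sequence: T_g, T_i, T_c, T_a, T_b, T_h.
Key observation: the order's first zero-slack moment is T_g ((2, 1, 1) needed, (2, 2, 2) free — a requested resource with nothing to spare).
Verifying each step:
  pool = (2, 2, 2)
  T_g: need (2, 1, 1) fits (2, 2, 2); releases (2, 2, 1), pool now (4, 4, 3)
  T_i: need (0, 3, 3) fits (4, 4, 3); releases (2, 2, 1), pool now (6, 6, 4)
  T_c: need (4, 2, 3) fits (6, 6, 4); releases (0, 2, 0), pool now (6, 8, 4)
  T_a: need (5, 5, 1) fits (6, 8, 4); releases (0, 3, 3), pool now (6, 11, 7)
  T_b: need (6, 2, 2) fits (6, 11, 7); releases (2, 1, 0), pool now (8, 12, 7)
  T_h: need (2, 5, 2) fits (8, 12, 7); releases (3, 1, 1), pool now (11, 13, 8)
(3) Exactly 36 of the possible complete orderings are safe sequences.


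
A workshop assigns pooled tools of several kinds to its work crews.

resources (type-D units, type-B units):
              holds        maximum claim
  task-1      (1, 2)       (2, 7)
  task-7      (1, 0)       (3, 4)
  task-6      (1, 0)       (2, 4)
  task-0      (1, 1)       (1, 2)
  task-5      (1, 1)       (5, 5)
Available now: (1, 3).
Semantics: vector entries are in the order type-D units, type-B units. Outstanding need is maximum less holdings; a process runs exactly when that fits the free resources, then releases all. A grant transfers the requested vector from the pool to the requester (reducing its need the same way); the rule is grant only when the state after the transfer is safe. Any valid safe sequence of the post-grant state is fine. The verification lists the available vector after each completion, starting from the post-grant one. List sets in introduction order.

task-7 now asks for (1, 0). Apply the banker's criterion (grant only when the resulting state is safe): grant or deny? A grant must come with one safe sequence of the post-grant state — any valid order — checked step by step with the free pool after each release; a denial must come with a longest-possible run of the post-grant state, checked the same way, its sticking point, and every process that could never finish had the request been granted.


GRANT: granting preserves safety; a valid post-grant sequence is task-0, task-6, task-7, task-5, task-1.
Key observation: post-grant, (0, 3) remains, and an order beginning with task-0 completes everyone.
Check on the post-grant state, step by step:
  pool = (0, 3)
  task-0: need (0, 1) fits (0, 3); releases (1, 1), pool now (1, 4)
  task-6: need (1, 4) fits (1, 4); releases (1, 0), pool now (2, 4)
  task-7: need (1, 4) fits (2, 4); releases (2, 0), pool now (4, 4)
  task-5: need (4, 4) fits (4, 4); releases (1, 1), pool now (5, 5)
  task-1: need (1, 5) fits (5, 5); releases (1, 2), pool now (6, 7)


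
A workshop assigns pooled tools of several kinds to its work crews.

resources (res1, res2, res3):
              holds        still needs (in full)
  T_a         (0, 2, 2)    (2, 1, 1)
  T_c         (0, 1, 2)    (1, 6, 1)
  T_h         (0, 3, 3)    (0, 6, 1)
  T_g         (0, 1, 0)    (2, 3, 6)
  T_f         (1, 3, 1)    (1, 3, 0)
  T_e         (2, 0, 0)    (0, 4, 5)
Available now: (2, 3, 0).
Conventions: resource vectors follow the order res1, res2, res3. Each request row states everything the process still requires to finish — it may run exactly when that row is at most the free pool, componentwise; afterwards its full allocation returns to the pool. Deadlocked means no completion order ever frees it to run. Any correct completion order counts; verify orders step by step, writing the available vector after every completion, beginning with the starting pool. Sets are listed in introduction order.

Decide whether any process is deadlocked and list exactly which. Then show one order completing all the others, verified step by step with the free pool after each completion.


Nothing here is deadlocked.
Key observation: the pool covers T_f at once, and every later process fits after earlier releases.
A valid finishing order for the others: T_f, T_c, T_h, T_g, T_e, T_a. Verifying each step:
  pool = (2, 3, 0)
  T_f needs (1, 3, 0) <= (2, 3, 0) -> finishes; pool += (1, 3, 1) = (3, 6, 1)
  T_c needs (1, 6, 1) <= (3, 6, 1) -> finishes; pool += (0, 1, 2) = (3, 7, 3)
  T_h needs (0, 6, 1) <= (3, 7, 3) -> finishes; pool += (0, 3, 3) = (3, 10, 6)
  T_g needs (2, 3, 6) <= (3, 10, 6) -> finishes; pool += (0, 1, 0) = (3, 11, 6)
  T_e needs (0, 4, 5) <= (3, 11, 6) -> finishes; pool += (2, 0, 0) = (5, 11, 6)
  T_a needs (2, 1, 1) <= (5, 11, 6) -> finishes; pool += (0, 2, 2) = (5, 13, 8)


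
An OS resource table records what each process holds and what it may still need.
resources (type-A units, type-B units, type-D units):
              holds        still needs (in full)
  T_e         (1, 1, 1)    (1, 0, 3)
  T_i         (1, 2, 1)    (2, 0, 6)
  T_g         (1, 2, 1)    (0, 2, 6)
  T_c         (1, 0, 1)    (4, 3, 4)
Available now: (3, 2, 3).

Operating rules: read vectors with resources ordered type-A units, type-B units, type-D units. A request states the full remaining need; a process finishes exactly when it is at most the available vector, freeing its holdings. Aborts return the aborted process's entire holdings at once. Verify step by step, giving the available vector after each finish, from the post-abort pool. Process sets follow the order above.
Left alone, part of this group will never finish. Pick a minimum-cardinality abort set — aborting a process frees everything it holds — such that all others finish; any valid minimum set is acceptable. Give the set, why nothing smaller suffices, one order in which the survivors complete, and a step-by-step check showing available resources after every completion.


Minimum abort set: T_g.
Key observation: the returned (1, 2, 1) from T_g is what brings T_i — unrunnable before, under any order — into play at step 3.
Minimality: the empty abort set fails — the state is deadlocked as it stands.
The survivors complete as T_e, T_c, T_i. Check, step by step (starting from the post-abort pool):
  pool = (4, 4, 4)
  run T_e (needs (1, 0, 3), free (4, 4, 4)); after release of (1, 1, 1) the pool is (5, 5, 5)
  run T_c (needs (4, 3, 4), free (5, 5, 5)); after release of (1, 0, 1) the pool is (6, 5, 6)
  run T_i (needs (2, 0, 6), free (6, 5, 6)); after release of (1, 2, 1) the pool is (7, 7, 7)


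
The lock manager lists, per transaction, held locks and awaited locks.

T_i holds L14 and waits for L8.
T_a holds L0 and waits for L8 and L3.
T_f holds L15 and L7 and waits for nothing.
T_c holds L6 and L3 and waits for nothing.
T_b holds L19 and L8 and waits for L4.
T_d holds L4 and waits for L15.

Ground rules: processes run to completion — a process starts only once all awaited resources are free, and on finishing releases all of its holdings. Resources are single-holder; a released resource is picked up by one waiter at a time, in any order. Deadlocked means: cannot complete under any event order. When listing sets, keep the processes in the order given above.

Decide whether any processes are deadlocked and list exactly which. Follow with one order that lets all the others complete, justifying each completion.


The deadlocked set is empty.
Key observation: there is no circular wait here — follow any chain and it reaches a process that is free to run now.
The rest can finish in the order T_f, T_c, T_d, T_b, T_a, T_i.
Check, step by step:
  T_f: no waits; runs immediately, freeing L15 and L7
  T_c: no waits; runs immediately, freeing L6 and L3
  T_d waits on L15 — all released -> runs and releases L4
  T_b waits on L4 — all released -> runs and releases L19 and L8
  T_a waits on L8 and L3 — all released -> runs and releases L0
  T_i waits on L8 — all released -> runs and releases L14


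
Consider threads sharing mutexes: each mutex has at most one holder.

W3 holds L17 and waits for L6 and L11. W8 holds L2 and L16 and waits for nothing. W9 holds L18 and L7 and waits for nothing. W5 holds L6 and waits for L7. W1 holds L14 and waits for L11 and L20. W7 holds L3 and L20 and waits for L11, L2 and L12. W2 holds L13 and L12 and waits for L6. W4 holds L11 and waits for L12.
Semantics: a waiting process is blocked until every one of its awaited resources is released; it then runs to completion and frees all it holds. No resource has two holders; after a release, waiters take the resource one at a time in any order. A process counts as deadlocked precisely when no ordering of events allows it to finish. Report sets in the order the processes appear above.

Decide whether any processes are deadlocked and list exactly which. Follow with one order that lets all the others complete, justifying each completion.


No process is deadlocked.
Key observation: all waits point, directly or indirectly, at processes that can finish, so nothing is permanently blocked.
The rest can finish in the order W9, W5, W8, W2, W4, W3, W7, W1.
Walking it through:
  W9 waits on nothing -> runs at once and releases L18 and L7
  W5: everything it awaited (L7) is free; runs, freeing L6
  W8 waits on nothing -> runs at once and releases L2 and L16
  W2: everything it awaited (L6) is free; runs, freeing L13 and L12
  W4: everything it awaited (L12) is free; runs, freeing L11
  W3: everything it awaited (L6 and L11) is free; runs, freeing L17
  W7: everything it awaited (L11, L2 and L12) is free; runs, freeing L3 and L20
  W1: everything it awaited (L11 and L20) is free; runs, freeing L14
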